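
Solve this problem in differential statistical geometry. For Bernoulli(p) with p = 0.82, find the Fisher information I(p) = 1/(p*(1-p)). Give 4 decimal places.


For Bernoulli(p), Fisher information is I(p) = 1/(p*(1-p)).
p = 0.82, 1-p = 0.18.
p*(1-p) = 0.1476.
I(p) = 1/0.1476 = 6.7751

6.7751


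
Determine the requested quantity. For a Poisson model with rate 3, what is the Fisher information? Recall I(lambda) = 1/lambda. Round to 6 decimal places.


Fisher information for Poisson: I(lambda) = 1/lambda.
lambda = 3.
I(lambda) = 1/3 = 0.333333

0.333333


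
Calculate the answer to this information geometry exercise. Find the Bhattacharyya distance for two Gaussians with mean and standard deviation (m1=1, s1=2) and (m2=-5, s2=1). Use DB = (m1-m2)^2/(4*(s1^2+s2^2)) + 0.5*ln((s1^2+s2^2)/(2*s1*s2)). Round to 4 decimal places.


Bhattacharyya distance between two Gaussians:
DB = (m1-m2)^2/(4*(s1^2+s2^2)) + (1/2)*ln((s1^2+s2^2)/(2*s1*s2)).
(m1-m2)^2 = (6)^2 = 36.
s1^2+s2^2 = 4 + 1 = 5.
term1 = 36/20 = 1.8.
term2 = 0.5*ln(5/4.0) = 0.111572.
DB = 1.8 + 0.111572 = 1.9116

1.9116


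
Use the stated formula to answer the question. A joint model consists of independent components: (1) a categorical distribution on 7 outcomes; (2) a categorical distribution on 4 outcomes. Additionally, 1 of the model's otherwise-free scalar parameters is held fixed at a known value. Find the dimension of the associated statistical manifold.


The dimension of a statistical manifold equals the number of free
(independent) real parameters of the model. For a product of independent
blocks the parameter counts add.
- categorical on 7 outcomes (probabilities sum to 1): 7-1 = 6.
- categorical on 4 outcomes (probabilities sum to 1): 4-1 = 3.
Total = 6 + 3 = 9.
1 parameter(s) fixed at known values: 9 - 1 = 8.
Dimension = 8

8


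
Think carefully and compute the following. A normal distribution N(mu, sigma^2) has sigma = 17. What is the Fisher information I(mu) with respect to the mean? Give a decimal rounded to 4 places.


The Fisher information for the mean of a normal distribution is I(mu) = 1/sigma^2.
sigma = 17, so sigma^2 = 289.
I(mu) = 1/289 = 0.0035

0.0035


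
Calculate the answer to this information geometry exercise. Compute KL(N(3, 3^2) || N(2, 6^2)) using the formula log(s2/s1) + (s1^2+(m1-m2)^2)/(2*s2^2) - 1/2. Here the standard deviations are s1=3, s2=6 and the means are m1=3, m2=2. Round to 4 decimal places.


KL divergence between normal distributions:
KL = log(s2/s1) + (s1^2 + (m1-m2)^2)/(2*s2^2) - 1/2.
log(6/3) = 0.693147.
(3^2 + (3-2)^2)/(2*6^2) = (9 + 1)/72 = 0.138889.
KL = 0.693147 + 0.138889 - 0.5 = 0.3320

0.3320


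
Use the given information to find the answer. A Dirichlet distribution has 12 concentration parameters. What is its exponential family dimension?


Exponential family dimension calculation:
Dirichlet with 12 components has 12 natural parameters.

12


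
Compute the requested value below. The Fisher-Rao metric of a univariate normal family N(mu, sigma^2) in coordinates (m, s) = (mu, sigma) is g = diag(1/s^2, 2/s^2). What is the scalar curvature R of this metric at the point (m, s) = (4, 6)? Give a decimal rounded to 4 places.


The metric has the form g = (A dm^2 + B ds^2)/s^2 with A = 1, B = 2.
Substitute u = sqrt(A/B)*m: g = B*(du^2 + ds^2)/s^2, i.e. B times the
Poincare upper half-plane metric, which has constant Gaussian curvature -1.
Scaling a 2D metric by a constant c divides the Gaussian curvature by c,
so K = -1/B = -1/(2) = -0.5000 everywhere (the point (m, s) = (4, 6) is irrelevant:
the curvature is constant).
Scalar curvature in dimension 2: R = 2K = -2/(2) = -1.0000.

-1.0000


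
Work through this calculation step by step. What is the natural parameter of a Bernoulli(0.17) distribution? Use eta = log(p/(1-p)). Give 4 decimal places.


Natural parameter for Bernoulli: eta = log(p/(1-p)).
p = 0.17, 1-p = 0.83.
p/(1-p) = 0.204819.
eta = log(0.204819) = -1.5856

-1.5856


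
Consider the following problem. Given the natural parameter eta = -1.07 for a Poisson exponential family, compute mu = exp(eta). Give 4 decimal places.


Expectation parameter for Poisson exponential family:
mu = exp(eta).
eta = -1.07.
mu = exp(-1.07) = 0.3430

0.3430


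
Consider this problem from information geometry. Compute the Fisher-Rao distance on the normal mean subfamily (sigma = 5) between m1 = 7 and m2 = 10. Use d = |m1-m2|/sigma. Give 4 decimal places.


On the fixed-variance normal subfamily, geodesic distance = |m1-m2|/sigma.
|7 - 10| = 3.
sigma = 5.
d = 3/5 = 0.6000

0.6000


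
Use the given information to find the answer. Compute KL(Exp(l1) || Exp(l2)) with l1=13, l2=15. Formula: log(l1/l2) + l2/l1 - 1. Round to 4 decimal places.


KL divergence for exponential family:
KL = log(l1/l2) + l2/l1 - 1.
log(13/15) = -0.143101.
15/13 = 1.153846.
KL = -0.143101 + 1.153846 - 1 = 0.0107

0.0107


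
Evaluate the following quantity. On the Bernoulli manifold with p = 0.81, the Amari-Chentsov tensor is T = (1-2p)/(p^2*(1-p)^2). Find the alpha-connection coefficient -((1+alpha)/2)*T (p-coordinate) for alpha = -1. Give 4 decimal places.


Skewness (Amari-Chentsov) tensor: T = (1-2p)/(p^2*(1-p)^2).
p = 0.81, 1-2p = -0.62, p^2 = 0.6561, (1-p)^2 = 0.0361.
T = -0.62/(0.6561 * 0.0361) = -26.176673.
In the p-coordinate, Gamma^(alpha) = Gamma^(0) - (alpha/2)*T with Gamma^(0) = (1/2)*g'(p) = -T/2,
so Gamma^(alpha) = -((1+alpha)/2)*T.
alpha = -1, -(1+alpha)/2 = 0.0.
Gamma = 0.0 * -26.176673 = 0.0000

0.0000


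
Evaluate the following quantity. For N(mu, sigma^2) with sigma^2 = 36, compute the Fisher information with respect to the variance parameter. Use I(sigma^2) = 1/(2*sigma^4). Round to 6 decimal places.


Fisher information for variance: I(sigma^2) = 1/(2*sigma^4).
sigma^2 = 36, so sigma^4 = 1296.
I = 1/(2*1296) = 1/2592 = 0.000386

0.000386


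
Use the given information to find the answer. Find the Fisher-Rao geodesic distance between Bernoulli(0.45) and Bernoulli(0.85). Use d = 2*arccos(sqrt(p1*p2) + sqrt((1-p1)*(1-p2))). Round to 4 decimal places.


Geodesic distance on Bernoulli manifold:
d(p1,p2) = 2*arccos(sqrt(p1*p2) + sqrt((1-p1)*(1-p2))).
sqrt(p1*p2) = sqrt(0.45*0.85) = 0.618466.
sqrt((1-p1)*(1-p2)) = sqrt(0.55*0.15) = 0.287228.
arg = 0.618466 + 0.287228 = 0.905694.
d = 2*arccos(0.905694) = 0.8756

0.8756


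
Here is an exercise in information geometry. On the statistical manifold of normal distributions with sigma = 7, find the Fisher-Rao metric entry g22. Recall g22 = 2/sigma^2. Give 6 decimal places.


For the 2-parameter normal family, the Fisher metric has:
  g11 = 1/sigma^2, g22 = 2/sigma^2.
sigma = 7, sigma^2 = 49.
g22 = 0.040816

0.040816


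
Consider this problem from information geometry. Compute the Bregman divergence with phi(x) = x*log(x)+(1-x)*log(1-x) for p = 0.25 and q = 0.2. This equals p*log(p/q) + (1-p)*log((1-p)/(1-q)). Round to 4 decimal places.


Bregman divergence with negative entropy generator:
D = p*log(p/q) + (1-p)*log((1-p)/(1-q)).
p = 0.25, q = 0.2.
p*log(p/q) = 0.25*log(0.25/0.2) = 0.055786.
(1-p)*log((1-p)/(1-q)) = 0.75*log(0.75/0.8) = -0.048404.
D = 0.055786 + -0.048404 = 0.0074

0.0074


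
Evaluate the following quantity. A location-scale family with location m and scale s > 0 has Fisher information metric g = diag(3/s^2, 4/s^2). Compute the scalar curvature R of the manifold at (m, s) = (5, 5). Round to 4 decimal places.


The metric has the form g = (A dm^2 + B ds^2)/s^2 with A = 3, B = 4.
Substitute u = sqrt(A/B)*m: g = B*(du^2 + ds^2)/s^2, i.e. B times the
Poincare upper half-plane metric, which has constant Gaussian curvature -1.
Scaling a 2D metric by a constant c divides the Gaussian curvature by c,
so K = -1/B = -1/(4) = -0.2500 everywhere (the point (m, s) = (5, 5) is irrelevant:
the curvature is constant).
Scalar curvature in dimension 2: R = 2K = -2/(4) = -0.5000.

-0.5000


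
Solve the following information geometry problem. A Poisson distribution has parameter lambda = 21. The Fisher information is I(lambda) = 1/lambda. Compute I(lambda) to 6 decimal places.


Fisher information for Poisson: I(lambda) = 1/lambda.
lambda = 21.
I(lambda) = 1/21 = 0.047619

0.047619


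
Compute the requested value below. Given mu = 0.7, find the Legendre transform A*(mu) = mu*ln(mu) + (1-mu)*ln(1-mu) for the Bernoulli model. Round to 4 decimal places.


Legendre transform for Bernoulli:
A*(mu) = mu*log(mu) + (1-mu)*log(1-mu).
mu = 0.7, 1-mu = 0.3.
mu*log(mu) = 0.7*log(0.7) = -0.249672.
(1-mu)*log(1-mu) = 0.3*log(0.3) = -0.361192.
A* = -0.249672 + -0.361192 = -0.6109

-0.6109


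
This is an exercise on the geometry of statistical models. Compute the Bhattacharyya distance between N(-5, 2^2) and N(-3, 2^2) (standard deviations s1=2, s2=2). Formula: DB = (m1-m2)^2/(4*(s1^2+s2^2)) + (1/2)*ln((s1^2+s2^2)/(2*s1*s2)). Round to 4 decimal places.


Bhattacharyya distance between two Gaussians:
DB = (m1-m2)^2/(4*(s1^2+s2^2)) + (1/2)*ln((s1^2+s2^2)/(2*s1*s2)).
(m1-m2)^2 = (-2)^2 = 4.
s1^2+s2^2 = 4 + 4 = 8.
term1 = 4/32 = 0.125.
term2 = 0.5*ln(8/8.0) = 0.0.
DB = 0.125 + 0.0 = 0.1250

0.1250


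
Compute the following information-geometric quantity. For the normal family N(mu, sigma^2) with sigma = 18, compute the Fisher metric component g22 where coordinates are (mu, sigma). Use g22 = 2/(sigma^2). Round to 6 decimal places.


For the 2-parameter normal family, the Fisher metric has:
  g11 = 1/sigma^2, g22 = 2/sigma^2.
sigma = 18, sigma^2 = 324.
g22 = 0.006173

0.006173


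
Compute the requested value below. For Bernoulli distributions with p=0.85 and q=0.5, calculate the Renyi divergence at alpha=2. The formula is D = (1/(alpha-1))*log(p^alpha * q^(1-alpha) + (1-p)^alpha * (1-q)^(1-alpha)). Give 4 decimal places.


Renyi divergence of order alpha between Bernoulli distributions:
D = (1/(alpha-1))*log(p^alpha * q^(1-alpha) + (1-p)^alpha * (1-q)^(1-alpha)).
alpha = 2, p = 0.85, q = 0.5.
p^alpha * q^(1-alpha) = 0.85^2 * 0.5^-1 = 1.445.
(1-p)^alpha * (1-q)^(1-alpha) = 0.15^2 * 0.5^-1 = 0.045.
sum = 1.445 + 0.045 = 1.49.
D = (1/1)*log(1.49) = 0.3988

0.3988


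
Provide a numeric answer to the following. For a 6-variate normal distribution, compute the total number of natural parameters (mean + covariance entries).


Exponential family dimension calculation:
For 6-dim MVN: mean has 6 params, covariance has 6*7/2 = 21 unique entries.
Total dim = 6 + 21 = 27.

27


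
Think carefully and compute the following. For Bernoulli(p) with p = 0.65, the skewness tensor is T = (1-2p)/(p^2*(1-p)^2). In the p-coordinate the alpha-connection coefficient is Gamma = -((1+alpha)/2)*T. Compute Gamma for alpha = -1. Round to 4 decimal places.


Skewness (Amari-Chentsov) tensor: T = (1-2p)/(p^2*(1-p)^2).
p = 0.65, 1-2p = -0.3, p^2 = 0.4225, (1-p)^2 = 0.1225.
T = -0.3/(0.4225 * 0.1225) = -5.796401.
In the p-coordinate, Gamma^(alpha) = Gamma^(0) - (alpha/2)*T with Gamma^(0) = (1/2)*g'(p) = -T/2,
so Gamma^(alpha) = -((1+alpha)/2)*T.
alpha = -1, -(1+alpha)/2 = 0.0.
Gamma = 0.0 * -5.796401 = 0.0000

0.0000


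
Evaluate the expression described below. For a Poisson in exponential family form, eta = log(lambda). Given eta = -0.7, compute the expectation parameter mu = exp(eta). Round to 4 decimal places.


Expectation parameter for Poisson exponential family:
mu = exp(eta).
eta = -0.7.
mu = exp(-0.7) = 0.4966

0.4966


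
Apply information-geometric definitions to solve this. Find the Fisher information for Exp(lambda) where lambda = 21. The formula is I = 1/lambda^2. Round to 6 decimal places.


Fisher information for exponential: I(lambda) = 1/lambda^2.
lambda = 21, lambda^2 = 441.
I = 1/441 = 0.002268

0.002268


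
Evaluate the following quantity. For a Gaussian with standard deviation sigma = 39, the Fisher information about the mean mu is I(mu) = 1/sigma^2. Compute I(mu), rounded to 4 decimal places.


The Fisher information for the mean of a normal distribution is I(mu) = 1/sigma^2.
sigma = 39, so sigma^2 = 1521.
I(mu) = 1/1521 = 0.0007

0.0007


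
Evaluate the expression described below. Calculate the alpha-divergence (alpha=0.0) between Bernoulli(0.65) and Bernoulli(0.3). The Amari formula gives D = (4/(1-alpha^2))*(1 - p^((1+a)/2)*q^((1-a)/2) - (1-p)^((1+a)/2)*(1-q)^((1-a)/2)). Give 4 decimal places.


Amari alpha-divergence:
D = (4/(1-alpha^2))*(1 - p^((1+a)/2)*q^((1-a)/2) - (1-p)^((1+a)/2)*(1-q)^((1-a)/2)).
alpha = 0.0, p = 0.65, q = 0.3.
e1 = (1+alpha)/2 = 0.5, e2 = (1-alpha)/2 = 0.5.
t1 = p^e1 * q^e2 = 0.65^0.5 * 0.3^0.5 = 0.441588.
t2 = (1-p)^e1 * (1-q)^e2 = 0.35^0.5 * 0.7^0.5 = 0.494975.
4/(1-alpha^2) = 4.0.
D = 4.0*(1 - 0.441588 - 0.494975) = 0.2537

0.2537


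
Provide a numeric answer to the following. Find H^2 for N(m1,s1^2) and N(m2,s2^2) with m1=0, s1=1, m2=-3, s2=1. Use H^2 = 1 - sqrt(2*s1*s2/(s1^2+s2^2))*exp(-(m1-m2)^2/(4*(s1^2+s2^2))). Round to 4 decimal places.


Squared Hellinger distance for Gaussians:
H^2 = 1 - sqrt(2*s1*s2/(s1^2+s2^2)) * exp(-(m1-m2)^2/(4*(s1^2+s2^2))).
s1^2 = 1, s2^2 = 1, s1^2+s2^2 = 2.
sqrt(2*1*1/(2)) = 1.0.
(m1-m2)^2 = (3)^2 = 9.
exp(-9/(4*2)) = exp(-1.125) = 0.324652.
H^2 = 1 - 1.0*0.324652 = 0.6753

0.6753


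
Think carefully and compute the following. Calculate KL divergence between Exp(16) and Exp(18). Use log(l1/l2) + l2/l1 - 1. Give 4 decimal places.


KL divergence for exponential family:
KL = log(l1/l2) + l2/l1 - 1.
log(16/18) = -0.117783.
18/16 = 1.125.
KL = -0.117783 + 1.125 - 1 = 0.0072

0.0072


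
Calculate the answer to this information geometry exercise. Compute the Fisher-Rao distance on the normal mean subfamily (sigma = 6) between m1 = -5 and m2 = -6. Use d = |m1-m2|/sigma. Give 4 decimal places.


On the fixed-variance normal subfamily, geodesic distance = |m1-m2|/sigma.
|-5 - -6| = 1.
sigma = 6.
d = 1/6 = 0.1667

0.1667


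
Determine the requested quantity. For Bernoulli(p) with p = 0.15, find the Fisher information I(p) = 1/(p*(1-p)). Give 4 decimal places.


For Bernoulli(p), Fisher information is I(p) = 1/(p*(1-p)).
p = 0.15, 1-p = 0.85.
p*(1-p) = 0.1275.
I(p) = 1/0.1275 = 7.8431

7.8431


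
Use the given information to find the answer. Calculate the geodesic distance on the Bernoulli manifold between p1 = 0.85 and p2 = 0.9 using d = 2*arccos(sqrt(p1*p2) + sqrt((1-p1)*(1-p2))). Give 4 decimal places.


Geodesic distance on Bernoulli manifold:
d(p1,p2) = 2*arccos(sqrt(p1*p2) + sqrt((1-p1)*(1-p2))).
sqrt(p1*p2) = sqrt(0.85*0.9) = 0.874643.
sqrt((1-p1)*(1-p2)) = sqrt(0.15*0.1) = 0.122474.
arg = 0.874643 + 0.122474 = 0.997117.
d = 2*arccos(0.997117) = 0.1519

0.1519


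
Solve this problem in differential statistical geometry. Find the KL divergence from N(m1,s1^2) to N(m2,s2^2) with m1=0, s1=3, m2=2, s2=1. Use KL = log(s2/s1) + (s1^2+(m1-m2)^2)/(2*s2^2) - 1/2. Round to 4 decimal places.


KL divergence between normal distributions:
KL = log(s2/s1) + (s1^2 + (m1-m2)^2)/(2*s2^2) - 1/2.
log(1/3) = -1.098612.
(3^2 + (0-2)^2)/(2*1^2) = (9 + 4)/2 = 6.5.
KL = -1.098612 + 6.5 - 0.5 = 4.9014

4.9014


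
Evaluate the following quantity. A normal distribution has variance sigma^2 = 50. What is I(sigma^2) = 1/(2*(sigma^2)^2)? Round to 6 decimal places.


Fisher information for variance: I(sigma^2) = 1/(2*sigma^4).
sigma^2 = 50, so sigma^4 = 2500.
I = 1/(2*2500) = 1/5000 = 0.000200

0.000200


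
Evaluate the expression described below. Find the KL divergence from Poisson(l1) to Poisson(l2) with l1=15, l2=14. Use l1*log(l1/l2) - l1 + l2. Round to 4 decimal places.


KL divergence for Poisson:
KL = l1*log(l1/l2) - l1 + l2.
l1 = 15, l2 = 14.
log(15/14) = 0.068993.
l1*log(l1/l2) = 15 * 0.068993 = 1.034893.
KL = 1.034893 - 15 + 14 = 0.0349

0.0349


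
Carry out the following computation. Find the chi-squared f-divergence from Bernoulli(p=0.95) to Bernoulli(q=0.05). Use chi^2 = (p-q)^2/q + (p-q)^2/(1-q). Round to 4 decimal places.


Chi-squared divergence between Bernoulli distributions:
chi^2 = (p-q)^2/q + (p-q)^2/(1-q).
p = 0.95, q = 0.05, p-q = 0.9.
(p-q)^2 = 0.81.
term1 = 0.81/0.05 = 16.2.
term2 = 0.81/0.95 = 0.852632.
chi^2 = 16.2 + 0.852632 = 17.0526

17.0526


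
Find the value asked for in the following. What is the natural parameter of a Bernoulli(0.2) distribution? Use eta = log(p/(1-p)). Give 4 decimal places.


Natural parameter for Bernoulli: eta = log(p/(1-p)).
p = 0.2, 1-p = 0.8.
p/(1-p) = 0.25.
eta = log(0.25) = -1.3863

-1.3863


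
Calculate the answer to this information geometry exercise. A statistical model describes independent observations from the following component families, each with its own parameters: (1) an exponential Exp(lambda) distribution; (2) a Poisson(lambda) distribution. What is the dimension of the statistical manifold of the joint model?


The dimension of a statistical manifold equals the number of free
(independent) real parameters of the model. For a product of independent
blocks the parameter counts add.
- exponential (lambda): 1.
- Poisson (lambda): 1.
Total = 1 + 1 = 2.
Dimension = 2

2


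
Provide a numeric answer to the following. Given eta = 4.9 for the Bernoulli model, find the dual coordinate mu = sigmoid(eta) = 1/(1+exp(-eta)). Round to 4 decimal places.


Dual coordinate (expectation parameter) for Bernoulli:
mu = 1/(1+exp(-eta)).
eta = 4.9.
exp(-eta) = exp(-4.9) = 0.007447.
mu = 1/(1+0.007447) = 0.9926

0.9926


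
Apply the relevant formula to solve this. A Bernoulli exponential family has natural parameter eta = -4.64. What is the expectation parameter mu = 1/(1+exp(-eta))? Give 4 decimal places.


Dual coordinate (expectation parameter) for Bernoulli:
mu = 1/(1+exp(-eta)).
eta = -4.64.
exp(-eta) = exp(4.64) = 103.544348.
mu = 1/(1+103.544348) = 0.0096

0.0096


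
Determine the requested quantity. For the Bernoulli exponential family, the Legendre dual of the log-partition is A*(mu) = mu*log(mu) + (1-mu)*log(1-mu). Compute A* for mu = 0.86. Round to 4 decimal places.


Legendre transform for Bernoulli:
A*(mu) = mu*log(mu) + (1-mu)*log(1-mu).
mu = 0.86, 1-mu = 0.14.
mu*log(mu) = 0.86*log(0.86) = -0.129708.
(1-mu)*log(1-mu) = 0.14*log(0.14) = -0.275256.
A* = -0.129708 + -0.275256 = -0.4050

-0.4050


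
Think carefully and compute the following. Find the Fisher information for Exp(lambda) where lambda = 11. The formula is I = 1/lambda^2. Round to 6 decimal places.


Fisher information for exponential: I(lambda) = 1/lambda^2.
lambda = 11, lambda^2 = 121.
I = 1/121 = 0.008264

0.008264


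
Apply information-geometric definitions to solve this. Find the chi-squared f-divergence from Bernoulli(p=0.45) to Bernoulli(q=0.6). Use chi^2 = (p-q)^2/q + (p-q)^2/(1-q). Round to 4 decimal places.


Chi-squared divergence between Bernoulli distributions:
chi^2 = (p-q)^2/q + (p-q)^2/(1-q).
p = 0.45, q = 0.6, p-q = -0.15.
(p-q)^2 = 0.0225.
term1 = 0.0225/0.6 = 0.0375.
term2 = 0.0225/0.4 = 0.05625.
chi^2 = 0.0375 + 0.05625 = 0.0937

0.0937


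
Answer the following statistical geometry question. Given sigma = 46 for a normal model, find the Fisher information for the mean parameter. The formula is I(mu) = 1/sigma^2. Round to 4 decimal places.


The Fisher information for the mean of a normal distribution is I(mu) = 1/sigma^2.
sigma = 46, so sigma^2 = 2116.
I(mu) = 1/2116 = 0.0005

0.0005


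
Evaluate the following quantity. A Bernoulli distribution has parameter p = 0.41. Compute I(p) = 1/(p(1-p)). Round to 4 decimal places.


For Bernoulli(p), Fisher information is I(p) = 1/(p*(1-p)).
p = 0.41, 1-p = 0.59.
p*(1-p) = 0.2419.
I(p) = 1/0.2419 = 4.1339

4.1339


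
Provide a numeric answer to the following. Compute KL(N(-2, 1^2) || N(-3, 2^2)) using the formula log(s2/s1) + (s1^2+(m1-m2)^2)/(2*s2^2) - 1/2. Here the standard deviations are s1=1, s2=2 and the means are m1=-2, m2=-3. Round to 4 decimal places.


KL divergence between normal distributions:
KL = log(s2/s1) + (s1^2 + (m1-m2)^2)/(2*s2^2) - 1/2.
log(2/1) = 0.693147.
(1^2 + (-2--3)^2)/(2*2^2) = (1 + 1)/8 = 0.25.
KL = 0.693147 + 0.25 - 0.5 = 0.4431

0.4431


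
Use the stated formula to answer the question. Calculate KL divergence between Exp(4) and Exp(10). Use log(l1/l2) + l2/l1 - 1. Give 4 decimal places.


KL divergence for exponential family:
KL = log(l1/l2) + l2/l1 - 1.
log(4/10) = -0.916291.
10/4 = 2.5.
KL = -0.916291 + 2.5 - 1 = 0.5837

0.5837


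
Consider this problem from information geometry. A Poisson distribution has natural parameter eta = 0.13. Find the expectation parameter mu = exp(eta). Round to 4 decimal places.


Expectation parameter for Poisson exponential family:
mu = exp(eta).
eta = 0.13.
mu = exp(0.13) = 1.1388

1.1388


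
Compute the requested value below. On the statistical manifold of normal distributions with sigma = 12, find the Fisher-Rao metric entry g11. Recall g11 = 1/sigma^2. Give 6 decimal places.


For the 2-parameter normal family, the Fisher metric has:
  g11 = 1/sigma^2, g22 = 2/sigma^2.
sigma = 12, sigma^2 = 144.
g11 = 0.006944

0.006944


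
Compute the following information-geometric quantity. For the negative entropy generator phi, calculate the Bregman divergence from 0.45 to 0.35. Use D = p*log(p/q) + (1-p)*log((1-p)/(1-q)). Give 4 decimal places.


Bregman divergence with negative entropy generator:
D = p*log(p/q) + (1-p)*log((1-p)/(1-q)).
p = 0.45, q = 0.35.
p*log(p/q) = 0.45*log(0.45/0.35) = 0.113091.
(1-p)*log((1-p)/(1-q)) = 0.55*log(0.55/0.65) = -0.09188.
D = 0.113091 + -0.09188 = 0.0212

0.0212


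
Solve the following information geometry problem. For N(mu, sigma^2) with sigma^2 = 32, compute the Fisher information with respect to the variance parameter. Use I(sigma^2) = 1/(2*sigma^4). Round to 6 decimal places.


Fisher information for variance: I(sigma^2) = 1/(2*sigma^4).
sigma^2 = 32, so sigma^4 = 1024.
I = 1/(2*1024) = 1/2048 = 0.000488

0.000488


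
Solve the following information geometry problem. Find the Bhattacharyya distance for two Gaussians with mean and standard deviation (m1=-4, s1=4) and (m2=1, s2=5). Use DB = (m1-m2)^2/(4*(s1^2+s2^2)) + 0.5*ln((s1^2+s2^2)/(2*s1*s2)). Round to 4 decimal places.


Bhattacharyya distance between two Gaussians:
DB = (m1-m2)^2/(4*(s1^2+s2^2)) + (1/2)*ln((s1^2+s2^2)/(2*s1*s2)).
(m1-m2)^2 = (-5)^2 = 25.
s1^2+s2^2 = 16 + 25 = 41.
term1 = 25/164 = 0.152439.
term2 = 0.5*ln(41/40.0) = 0.012346.
DB = 0.152439 + 0.012346 = 0.1648

0.1648


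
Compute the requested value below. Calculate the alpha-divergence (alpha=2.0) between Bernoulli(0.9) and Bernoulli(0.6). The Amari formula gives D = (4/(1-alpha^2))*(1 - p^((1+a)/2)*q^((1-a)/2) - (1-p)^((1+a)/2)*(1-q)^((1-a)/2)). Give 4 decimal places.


Amari alpha-divergence:
D = (4/(1-alpha^2))*(1 - p^((1+a)/2)*q^((1-a)/2) - (1-p)^((1+a)/2)*(1-q)^((1-a)/2)).
alpha = 2.0, p = 0.9, q = 0.6.
e1 = (1+alpha)/2 = 1.5, e2 = (1-alpha)/2 = -0.5.
t1 = p^e1 * q^e2 = 0.9^1.5 * 0.6^-0.5 = 1.10227.
t2 = (1-p)^e1 * (1-q)^e2 = 0.1^1.5 * 0.4^-0.5 = 0.05.
4/(1-alpha^2) = -1.333333.
D = -1.333333*(1 - 1.10227 - 0.05) = 0.2030

0.2030


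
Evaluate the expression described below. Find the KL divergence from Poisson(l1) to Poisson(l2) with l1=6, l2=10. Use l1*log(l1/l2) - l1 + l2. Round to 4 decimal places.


KL divergence for Poisson:
KL = l1*log(l1/l2) - l1 + l2.
l1 = 6, l2 = 10.
log(6/10) = -0.510826.
l1*log(l1/l2) = 6 * -0.510826 = -3.064954.
KL = -3.064954 - 6 + 10 = 0.9350

0.9350


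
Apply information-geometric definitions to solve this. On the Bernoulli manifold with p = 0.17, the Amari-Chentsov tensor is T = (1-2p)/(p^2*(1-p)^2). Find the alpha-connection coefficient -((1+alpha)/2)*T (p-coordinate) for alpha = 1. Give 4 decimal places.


Skewness (Amari-Chentsov) tensor: T = (1-2p)/(p^2*(1-p)^2).
p = 0.17, 1-2p = 0.66, p^2 = 0.0289, (1-p)^2 = 0.6889.
T = 0.66/(0.0289 * 0.6889) = 33.150487.
In the p-coordinate, Gamma^(alpha) = Gamma^(0) - (alpha/2)*T with Gamma^(0) = (1/2)*g'(p) = -T/2,
so Gamma^(alpha) = -((1+alpha)/2)*T.
alpha = 1, -(1+alpha)/2 = -1.0.
Gamma = -1.0 * 33.150487 = -33.1505

-33.1505


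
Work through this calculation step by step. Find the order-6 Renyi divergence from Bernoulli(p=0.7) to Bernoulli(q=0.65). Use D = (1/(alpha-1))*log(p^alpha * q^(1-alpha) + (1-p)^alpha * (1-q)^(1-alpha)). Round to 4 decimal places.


Renyi divergence of order alpha between Bernoulli distributions:
D = (1/(alpha-1))*log(p^alpha * q^(1-alpha) + (1-p)^alpha * (1-q)^(1-alpha)).
alpha = 6, p = 0.7, q = 0.65.
p^alpha * q^(1-alpha) = 0.7^6 * 0.65^-5 = 1.013961.
(1-p)^alpha * (1-q)^(1-alpha) = 0.3^6 * 0.35^-5 = 0.138799.
sum = 1.013961 + 0.138799 = 1.152761.
D = (1/5)*log(1.152761) = 0.0284

0.0284


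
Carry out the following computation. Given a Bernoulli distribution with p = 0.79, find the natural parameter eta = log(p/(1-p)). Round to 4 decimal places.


Natural parameter for Bernoulli: eta = log(p/(1-p)).
p = 0.79, 1-p = 0.21.
p/(1-p) = 3.761905.
eta = log(3.761905) = 1.3249

1.3249


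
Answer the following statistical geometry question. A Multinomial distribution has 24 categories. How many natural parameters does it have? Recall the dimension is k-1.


Exponential family dimension calculation:
For Multinomial with k=24 categories, dim = k-1 = 23.

23


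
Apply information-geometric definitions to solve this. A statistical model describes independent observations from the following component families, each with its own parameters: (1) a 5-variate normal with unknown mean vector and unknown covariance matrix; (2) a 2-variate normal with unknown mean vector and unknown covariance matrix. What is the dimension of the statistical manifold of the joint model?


The dimension of a statistical manifold equals the number of free
(independent) real parameters of the model. For a product of independent
blocks the parameter counts add.
- 5-variate normal: 5 (mean) + 5*6/2 = 15 (symmetric covariance) = 20.
- 2-variate normal: 2 (mean) + 2*3/2 = 3 (symmetric covariance) = 5.
Total = 20 + 5 = 25.
Dimension = 25

25


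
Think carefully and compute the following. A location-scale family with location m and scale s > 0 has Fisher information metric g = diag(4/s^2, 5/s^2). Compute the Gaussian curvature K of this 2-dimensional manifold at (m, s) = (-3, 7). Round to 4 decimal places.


The metric has the form g = (A dm^2 + B ds^2)/s^2 with A = 4, B = 5.
Substitute u = sqrt(A/B)*m: g = B*(du^2 + ds^2)/s^2, i.e. B times the
Poincare upper half-plane metric, which has constant Gaussian curvature -1.
Scaling a 2D metric by a constant c divides the Gaussian curvature by c,
so K = -1/B = -1/(5) = -0.2000 everywhere (the point (m, s) = (-3, 7) is irrelevant:
the curvature is constant).
The requested Gaussian curvature is K = -0.2000.

-0.2000


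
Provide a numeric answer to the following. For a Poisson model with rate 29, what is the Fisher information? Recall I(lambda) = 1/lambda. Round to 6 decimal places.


Fisher information for Poisson: I(lambda) = 1/lambda.
lambda = 29.
I(lambda) = 1/29 = 0.034483

0.034483


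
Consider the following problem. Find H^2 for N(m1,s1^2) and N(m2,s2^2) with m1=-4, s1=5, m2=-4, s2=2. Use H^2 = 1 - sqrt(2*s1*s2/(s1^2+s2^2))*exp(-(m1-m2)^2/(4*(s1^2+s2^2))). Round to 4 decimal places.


Squared Hellinger distance for Gaussians:
H^2 = 1 - sqrt(2*s1*s2/(s1^2+s2^2)) * exp(-(m1-m2)^2/(4*(s1^2+s2^2))).
s1^2 = 25, s2^2 = 4, s1^2+s2^2 = 29.
sqrt(2*5*2/(29)) = 0.830455.
(m1-m2)^2 = (0)^2 = 0.
exp(-0/(4*29)) = exp(0.0) = 1.0.
H^2 = 1 - 0.830455*1.0 = 0.1695

0.1695


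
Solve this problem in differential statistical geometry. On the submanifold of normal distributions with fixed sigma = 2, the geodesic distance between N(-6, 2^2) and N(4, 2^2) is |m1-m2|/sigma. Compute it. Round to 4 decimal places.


On the fixed-variance normal subfamily, geodesic distance = |m1-m2|/sigma.
|-6 - 4| = 10.
sigma = 2.
d = 10/2 = 5.0000

5.0000


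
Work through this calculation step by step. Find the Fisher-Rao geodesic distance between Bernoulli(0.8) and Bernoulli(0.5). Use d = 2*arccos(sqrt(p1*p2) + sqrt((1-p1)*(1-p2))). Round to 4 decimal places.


Geodesic distance on Bernoulli manifold:
d(p1,p2) = 2*arccos(sqrt(p1*p2) + sqrt((1-p1)*(1-p2))).
sqrt(p1*p2) = sqrt(0.8*0.5) = 0.632456.
sqrt((1-p1)*(1-p2)) = sqrt(0.2*0.5) = 0.316228.
arg = 0.632456 + 0.316228 = 0.948683.
d = 2*arccos(0.948683) = 0.6435

0.6435


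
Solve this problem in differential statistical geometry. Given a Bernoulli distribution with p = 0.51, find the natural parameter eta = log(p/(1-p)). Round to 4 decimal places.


Natural parameter for Bernoulli: eta = log(p/(1-p)).
p = 0.51, 1-p = 0.49.
p/(1-p) = 1.040816.
eta = log(1.040816) = 0.0400

0.0400


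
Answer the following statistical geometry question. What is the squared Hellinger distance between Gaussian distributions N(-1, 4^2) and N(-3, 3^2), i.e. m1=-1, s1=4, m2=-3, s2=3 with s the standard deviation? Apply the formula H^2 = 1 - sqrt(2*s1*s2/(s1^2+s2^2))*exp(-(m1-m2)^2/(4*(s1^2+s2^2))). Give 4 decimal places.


Squared Hellinger distance for Gaussians:
H^2 = 1 - sqrt(2*s1*s2/(s1^2+s2^2)) * exp(-(m1-m2)^2/(4*(s1^2+s2^2))).
s1^2 = 16, s2^2 = 9, s1^2+s2^2 = 25.
sqrt(2*4*3/(25)) = 0.979796.
(m1-m2)^2 = (2)^2 = 4.
exp(-4/(4*25)) = exp(-0.04) = 0.960789.
H^2 = 1 - 0.979796*0.960789 = 0.0586

0.0586


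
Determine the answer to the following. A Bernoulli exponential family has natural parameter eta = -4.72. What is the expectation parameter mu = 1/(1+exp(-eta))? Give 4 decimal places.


Dual coordinate (expectation parameter) for Bernoulli:
mu = 1/(1+exp(-eta)).
eta = -4.72.
exp(-eta) = exp(4.72) = 112.168253.
mu = 1/(1+112.168253) = 0.0088

0.0088


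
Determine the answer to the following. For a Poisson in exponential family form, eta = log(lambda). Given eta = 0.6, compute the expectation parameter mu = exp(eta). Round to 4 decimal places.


Expectation parameter for Poisson exponential family:
mu = exp(eta).
eta = 0.6.
mu = exp(0.6) = 1.8221

1.8221


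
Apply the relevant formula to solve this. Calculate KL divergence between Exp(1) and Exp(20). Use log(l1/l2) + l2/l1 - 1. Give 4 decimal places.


KL divergence for exponential family:
KL = log(l1/l2) + l2/l1 - 1.
log(1/20) = -2.995732.
20/1 = 20.0.
KL = -2.995732 + 20.0 - 1 = 16.0043

16.0043


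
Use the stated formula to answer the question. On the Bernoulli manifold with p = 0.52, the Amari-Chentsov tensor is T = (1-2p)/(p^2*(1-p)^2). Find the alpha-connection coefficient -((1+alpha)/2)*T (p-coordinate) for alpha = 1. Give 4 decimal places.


Skewness (Amari-Chentsov) tensor: T = (1-2p)/(p^2*(1-p)^2).
p = 0.52, 1-2p = -0.04, p^2 = 0.2704, (1-p)^2 = 0.2304.
T = -0.04/(0.2704 * 0.2304) = -0.642053.
In the p-coordinate, Gamma^(alpha) = Gamma^(0) - (alpha/2)*T with Gamma^(0) = (1/2)*g'(p) = -T/2,
so Gamma^(alpha) = -((1+alpha)/2)*T.
alpha = 1, -(1+alpha)/2 = -1.0.
Gamma = -1.0 * -0.642053 = 0.6421

0.6421


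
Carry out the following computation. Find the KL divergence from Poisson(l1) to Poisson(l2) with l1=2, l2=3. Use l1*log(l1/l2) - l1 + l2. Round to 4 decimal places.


KL divergence for Poisson:
KL = l1*log(l1/l2) - l1 + l2.
l1 = 2, l2 = 3.
log(2/3) = -0.405465.
l1*log(l1/l2) = 2 * -0.405465 = -0.81093.
KL = -0.81093 - 2 + 3 = 0.1891

0.1891


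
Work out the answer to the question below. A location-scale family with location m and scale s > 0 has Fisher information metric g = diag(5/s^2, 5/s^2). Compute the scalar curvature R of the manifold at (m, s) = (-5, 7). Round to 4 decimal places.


The metric has the form g = (A dm^2 + B ds^2)/s^2 with A = 5, B = 5.
Substitute u = sqrt(A/B)*m: g = B*(du^2 + ds^2)/s^2, i.e. B times the
Poincare upper half-plane metric, which has constant Gaussian curvature -1.
Scaling a 2D metric by a constant c divides the Gaussian curvature by c,
so K = -1/B = -1/(5) = -0.2000 everywhere (the point (m, s) = (-5, 7) is irrelevant:
the curvature is constant).
Scalar curvature in dimension 2: R = 2K = -2/(5) = -0.4000.

-0.4000


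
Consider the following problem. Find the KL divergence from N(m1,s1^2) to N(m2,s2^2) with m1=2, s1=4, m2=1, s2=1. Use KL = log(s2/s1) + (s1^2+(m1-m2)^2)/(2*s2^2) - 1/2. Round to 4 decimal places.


KL divergence between normal distributions:
KL = log(s2/s1) + (s1^2 + (m1-m2)^2)/(2*s2^2) - 1/2.
log(1/4) = -1.386294.
(4^2 + (2-1)^2)/(2*1^2) = (16 + 1)/2 = 8.5.
KL = -1.386294 + 8.5 - 0.5 = 6.6137

6.6137


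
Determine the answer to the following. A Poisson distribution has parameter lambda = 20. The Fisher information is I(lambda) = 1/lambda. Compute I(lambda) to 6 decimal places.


Fisher information for Poisson: I(lambda) = 1/lambda.
lambda = 20.
I(lambda) = 1/20 = 0.050000

0.050000


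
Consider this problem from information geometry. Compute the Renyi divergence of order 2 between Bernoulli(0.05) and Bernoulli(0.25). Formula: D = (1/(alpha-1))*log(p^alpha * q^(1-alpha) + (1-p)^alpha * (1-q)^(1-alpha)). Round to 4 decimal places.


Renyi divergence of order alpha between Bernoulli distributions:
D = (1/(alpha-1))*log(p^alpha * q^(1-alpha) + (1-p)^alpha * (1-q)^(1-alpha)).
alpha = 2, p = 0.05, q = 0.25.
p^alpha * q^(1-alpha) = 0.05^2 * 0.25^-1 = 0.01.
(1-p)^alpha * (1-q)^(1-alpha) = 0.95^2 * 0.75^-1 = 1.203333.
sum = 0.01 + 1.203333 = 1.213333.
D = (1/1)*log(1.213333) = 0.1934

0.1934


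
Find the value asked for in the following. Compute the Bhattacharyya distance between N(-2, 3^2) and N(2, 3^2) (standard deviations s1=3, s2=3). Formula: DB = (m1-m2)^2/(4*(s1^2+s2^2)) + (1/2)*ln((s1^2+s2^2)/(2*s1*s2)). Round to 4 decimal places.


Bhattacharyya distance between two Gaussians:
DB = (m1-m2)^2/(4*(s1^2+s2^2)) + (1/2)*ln((s1^2+s2^2)/(2*s1*s2)).
(m1-m2)^2 = (-4)^2 = 16.
s1^2+s2^2 = 9 + 9 = 18.
term1 = 16/72 = 0.222222.
term2 = 0.5*ln(18/18.0) = 0.0.
DB = 0.222222 + 0.0 = 0.2222

0.2222


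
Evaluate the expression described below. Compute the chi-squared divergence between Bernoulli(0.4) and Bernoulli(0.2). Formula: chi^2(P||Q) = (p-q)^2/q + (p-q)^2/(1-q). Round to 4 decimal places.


Chi-squared divergence between Bernoulli distributions:
chi^2 = (p-q)^2/q + (p-q)^2/(1-q).
p = 0.4, q = 0.2, p-q = 0.2.
(p-q)^2 = 0.04.
term1 = 0.04/0.2 = 0.2.
term2 = 0.04/0.8 = 0.05.
chi^2 = 0.2 + 0.05 = 0.2500

0.2500


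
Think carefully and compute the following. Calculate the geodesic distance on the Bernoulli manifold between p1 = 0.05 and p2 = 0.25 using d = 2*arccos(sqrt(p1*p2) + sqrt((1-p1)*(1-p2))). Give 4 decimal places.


Geodesic distance on Bernoulli manifold:
d(p1,p2) = 2*arccos(sqrt(p1*p2) + sqrt((1-p1)*(1-p2))).
sqrt(p1*p2) = sqrt(0.05*0.25) = 0.111803.
sqrt((1-p1)*(1-p2)) = sqrt(0.95*0.75) = 0.844097.
arg = 0.111803 + 0.844097 = 0.955901.
d = 2*arccos(0.955901) = 0.5962

0.5962


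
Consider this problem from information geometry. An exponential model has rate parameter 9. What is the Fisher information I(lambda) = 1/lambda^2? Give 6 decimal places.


Fisher information for exponential: I(lambda) = 1/lambda^2.
lambda = 9, lambda^2 = 81.
I = 1/81 = 0.012346

0.012346


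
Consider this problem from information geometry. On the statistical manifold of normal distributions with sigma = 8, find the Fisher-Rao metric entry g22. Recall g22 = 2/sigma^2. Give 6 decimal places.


For the 2-parameter normal family, the Fisher metric has:
  g11 = 1/sigma^2, g22 = 2/sigma^2.
sigma = 8, sigma^2 = 64.
g22 = 0.031250

0.031250


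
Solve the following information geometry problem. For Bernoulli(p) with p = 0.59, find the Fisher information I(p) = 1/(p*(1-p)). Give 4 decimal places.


For Bernoulli(p), Fisher information is I(p) = 1/(p*(1-p)).
p = 0.59, 1-p = 0.41.
p*(1-p) = 0.2419.
I(p) = 1/0.2419 = 4.1339

4.1339


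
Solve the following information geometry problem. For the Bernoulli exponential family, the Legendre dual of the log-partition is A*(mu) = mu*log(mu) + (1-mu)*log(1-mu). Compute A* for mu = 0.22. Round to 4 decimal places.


Legendre transform for Bernoulli:
A*(mu) = mu*log(mu) + (1-mu)*log(1-mu).
mu = 0.22, 1-mu = 0.78.
mu*log(mu) = 0.22*log(0.22) = -0.333108.
(1-mu)*log(1-mu) = 0.78*log(0.78) = -0.1938.
A* = -0.333108 + -0.1938 = -0.5269

-0.5269


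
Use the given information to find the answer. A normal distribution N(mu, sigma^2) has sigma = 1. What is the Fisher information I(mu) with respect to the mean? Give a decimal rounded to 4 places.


The Fisher information for the mean of a normal distribution is I(mu) = 1/sigma^2.
sigma = 1, so sigma^2 = 1.
I(mu) = 1/1 = 1.0000

1.0000


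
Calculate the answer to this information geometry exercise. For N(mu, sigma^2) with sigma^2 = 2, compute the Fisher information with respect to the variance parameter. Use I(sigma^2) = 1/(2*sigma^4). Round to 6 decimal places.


Fisher information for variance: I(sigma^2) = 1/(2*sigma^4).
sigma^2 = 2, so sigma^4 = 4.
I = 1/(2*4) = 1/8 = 0.125000

0.125000


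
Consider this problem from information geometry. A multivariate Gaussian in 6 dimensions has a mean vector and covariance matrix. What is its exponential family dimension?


Exponential family dimension calculation:
For 6-dim MVN: mean has 6 params, covariance has 6*7/2 = 21 unique entries.
Total dim = 6 + 21 = 27.

27


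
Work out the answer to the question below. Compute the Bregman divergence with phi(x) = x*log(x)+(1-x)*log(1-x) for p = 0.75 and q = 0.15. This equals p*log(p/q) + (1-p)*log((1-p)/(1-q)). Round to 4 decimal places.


Bregman divergence with negative entropy generator:
D = p*log(p/q) + (1-p)*log((1-p)/(1-q)).
p = 0.75, q = 0.15.
p*log(p/q) = 0.75*log(0.75/0.15) = 1.207078.
(1-p)*log((1-p)/(1-q)) = 0.25*log(0.25/0.85) = -0.305944.
D = 1.207078 + -0.305944 = 0.9011

0.9011


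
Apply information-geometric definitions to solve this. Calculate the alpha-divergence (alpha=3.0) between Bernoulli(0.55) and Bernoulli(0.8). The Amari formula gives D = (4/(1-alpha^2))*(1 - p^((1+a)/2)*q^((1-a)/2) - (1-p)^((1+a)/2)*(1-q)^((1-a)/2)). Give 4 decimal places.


Amari alpha-divergence:
D = (4/(1-alpha^2))*(1 - p^((1+a)/2)*q^((1-a)/2) - (1-p)^((1+a)/2)*(1-q)^((1-a)/2)).
alpha = 3.0, p = 0.55, q = 0.8.
e1 = (1+alpha)/2 = 2.0, e2 = (1-alpha)/2 = -1.0.
t1 = p^e1 * q^e2 = 0.55^2.0 * 0.8^-1.0 = 0.378125.
t2 = (1-p)^e1 * (1-q)^e2 = 0.45^2.0 * 0.2^-1.0 = 1.0125.
4/(1-alpha^2) = -0.5.
D = -0.5*(1 - 0.378125 - 1.0125) = 0.1953

0.1953


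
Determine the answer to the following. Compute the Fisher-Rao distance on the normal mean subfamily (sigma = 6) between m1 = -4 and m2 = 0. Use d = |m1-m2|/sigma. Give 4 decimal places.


On the fixed-variance normal subfamily, geodesic distance = |m1-m2|/sigma.
|-4 - 0| = 4.
sigma = 6.
d = 4/6 = 0.6667

0.6667


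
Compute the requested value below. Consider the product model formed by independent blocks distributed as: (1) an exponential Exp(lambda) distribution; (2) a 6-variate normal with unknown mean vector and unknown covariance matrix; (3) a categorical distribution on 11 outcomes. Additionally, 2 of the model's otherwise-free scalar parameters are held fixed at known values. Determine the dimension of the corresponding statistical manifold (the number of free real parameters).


The dimension of a statistical manifold equals the number of free
(independent) real parameters of the model. For a product of independent
blocks the parameter counts add.
- exponential (lambda): 1.
- 6-variate normal: 6 (mean) + 6*7/2 = 21 (symmetric covariance) = 27.
- categorical on 11 outcomes (probabilities sum to 1): 11-1 = 10.
Total = 1 + 27 + 10 = 38.
2 parameter(s) fixed at known values: 38 - 2 = 36.
Dimension = 36

36


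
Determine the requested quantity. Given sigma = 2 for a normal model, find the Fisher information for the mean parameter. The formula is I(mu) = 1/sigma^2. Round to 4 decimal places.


The Fisher information for the mean of a normal distribution is I(mu) = 1/sigma^2.
sigma = 2, so sigma^2 = 4.
I(mu) = 1/4 = 0.2500

0.2500


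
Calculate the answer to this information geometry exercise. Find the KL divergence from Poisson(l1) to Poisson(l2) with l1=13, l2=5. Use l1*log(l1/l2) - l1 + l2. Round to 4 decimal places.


KL divergence for Poisson:
KL = l1*log(l1/l2) - l1 + l2.
l1 = 13, l2 = 5.
log(13/5) = 0.955511.
l1*log(l1/l2) = 13 * 0.955511 = 12.421649.
KL = 12.421649 - 13 + 5 = 4.4216

4.4216
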